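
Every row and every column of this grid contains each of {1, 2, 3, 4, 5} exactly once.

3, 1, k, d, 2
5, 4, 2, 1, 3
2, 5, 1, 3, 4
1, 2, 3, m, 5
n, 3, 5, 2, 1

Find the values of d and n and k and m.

d = 5, n = 4, k = 4, m = 4

Cell (1,3): column 3 already has {1, 2, 3, 5} → 4.
Cell (5,1): row 5 already has {1, 2, 3, 5} → 4.
Cell (4,4): row 4 already has {1, 2, 3, 5} → 4.
Cell (1,4): row 1 already has {1, 2, 3, 4} → 5.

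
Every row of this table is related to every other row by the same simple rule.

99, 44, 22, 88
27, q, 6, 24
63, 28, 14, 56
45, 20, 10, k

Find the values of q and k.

q = 12, k = 40

Each row is a constant multiple of every other row — this is a multiplication table with the headers hidden.
Row 2 is 27/99 = 3/11 times row 1, so its entry in column 2 is 44 × 3/11 = 12.
Row 4 is 45/99 = 5/11 times row 1, so its entry in column 4 is 88 × 5/11 = 40.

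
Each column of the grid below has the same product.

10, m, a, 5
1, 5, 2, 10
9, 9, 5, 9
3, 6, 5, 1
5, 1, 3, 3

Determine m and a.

m = 5, a = 9

Columns 1 and 4 each multiply to 1350, so every column has product 1350.
Column 2: 5×9×6×1 = 270, so the missing entry is 1350 ÷ 270 = 5.
Column 3: 2×5×5×3 = 150, so the missing entry is 1350 ÷ 150 = 9.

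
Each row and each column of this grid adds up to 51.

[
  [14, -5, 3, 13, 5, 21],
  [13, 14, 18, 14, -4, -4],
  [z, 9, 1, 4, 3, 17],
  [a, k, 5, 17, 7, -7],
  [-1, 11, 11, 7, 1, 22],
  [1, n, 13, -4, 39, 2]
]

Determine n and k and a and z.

The known cells in row 3 total 34, leaving 51 − 34 = 17 for the blank.
The known cells in row 6 total 51, leaving 51 − 51 = 0 for the blank.
The known cells in column 2 total 29, leaving 51 − 29 = 22 for the blank.
The known cells in row 4 total 44, leaving 51 − 44 = 7 for the blank.

n = 0, k = 22, a = 7, z = 17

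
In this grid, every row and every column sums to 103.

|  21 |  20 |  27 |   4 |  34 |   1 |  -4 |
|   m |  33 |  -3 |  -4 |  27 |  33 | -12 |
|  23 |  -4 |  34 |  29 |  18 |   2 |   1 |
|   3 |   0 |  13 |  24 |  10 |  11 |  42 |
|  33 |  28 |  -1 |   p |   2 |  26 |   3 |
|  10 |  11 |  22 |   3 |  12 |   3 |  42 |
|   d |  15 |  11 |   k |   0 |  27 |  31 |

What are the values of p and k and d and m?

p = 12, k = 35, d = -16, m = 29

Row 2 has 33 − 3 − 4 + 27 + 33 − 12 = 74; the blank must be 103 − 74 = 29.
Column 1 has 21 + 29 + 23 + 3 + 33 + 10 = 119; the blank must be 103 − 119 = -16.
Row 7 has -16 + 15 + 11 + 0 + 27 + 31 = 68; the blank must be 103 − 68 = 35.
Row 5 has 33 + 28 − 1 + 2 + 26 + 3 = 91; the blank must be 103 − 91 = 12.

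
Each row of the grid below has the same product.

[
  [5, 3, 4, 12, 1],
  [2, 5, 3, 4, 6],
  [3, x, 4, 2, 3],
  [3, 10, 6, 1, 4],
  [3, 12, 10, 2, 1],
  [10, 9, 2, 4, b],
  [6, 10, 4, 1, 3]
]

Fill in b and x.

Rows 2 and 4 each multiply to 720, so every row has product 720.
Row 6: 10×9×2×4 = 720, so the missing entry is 720 ÷ 720 = 1.
Row 3: 3×4×2×3 = 72, so the missing entry is 720 ÷ 72 = 10.

b = 1, x = 10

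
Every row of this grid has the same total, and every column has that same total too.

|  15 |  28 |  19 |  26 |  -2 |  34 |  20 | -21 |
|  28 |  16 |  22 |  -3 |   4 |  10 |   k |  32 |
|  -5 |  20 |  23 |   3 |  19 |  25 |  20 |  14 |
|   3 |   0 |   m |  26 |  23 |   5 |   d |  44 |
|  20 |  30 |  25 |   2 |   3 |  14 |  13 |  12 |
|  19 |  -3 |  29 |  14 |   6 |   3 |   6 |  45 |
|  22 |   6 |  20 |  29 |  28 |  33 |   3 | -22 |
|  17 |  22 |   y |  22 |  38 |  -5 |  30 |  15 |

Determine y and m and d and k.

y = -20, m = 1, d = 17, k = 10

Rows 1 and 3 both sum to 119, so that's the common total.
Row 2 has 28 + 16 + 22 − 3 + 4 + 10 + 32 = 109; the blank must be 119 − 109 = 10.
Row 8 has 17 + 22 + 22 + 38 − 5 + 30 + 15 = 139; the blank must be 119 − 139 = -20.
Column 3 has 19 + 22 + 23 + 25 + 29 + 20 − 20 = 118; the blank must be 119 − 118 = 1.
Row 4 has 3 + 0 + 1 + 26 + 23 + 5 + 44 = 102; the blank must be 119 − 102 = 17.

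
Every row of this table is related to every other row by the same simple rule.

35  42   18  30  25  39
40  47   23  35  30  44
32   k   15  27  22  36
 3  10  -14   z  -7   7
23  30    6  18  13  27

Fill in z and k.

z = -2, k = 39

The difference between any two rows is the same in every column — this is an addition table with the headers hidden.
Row 4 minus row 1 is -14 − 18 = -32, so its entry in column 4 is 30 + (-32) = -2.
Row 3 minus row 1 is 15 − 18 = -3, so its entry in column 2 is 42 + (-3) = 39.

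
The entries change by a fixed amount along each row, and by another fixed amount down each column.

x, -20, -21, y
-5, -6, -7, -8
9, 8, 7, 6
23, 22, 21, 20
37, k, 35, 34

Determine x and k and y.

x = -19, k = 36, y = -22

Along each row the entries change by -1 per step; down each column they change by 14.
Row 1: from -20 at column 2, stepping by -1 to column 1 gives -19.
Row 5: from 37 at column 1, stepping by -1 to column 2 gives 36.
Row 1: from -20 at column 2, stepping by -1 to column 4 gives -22.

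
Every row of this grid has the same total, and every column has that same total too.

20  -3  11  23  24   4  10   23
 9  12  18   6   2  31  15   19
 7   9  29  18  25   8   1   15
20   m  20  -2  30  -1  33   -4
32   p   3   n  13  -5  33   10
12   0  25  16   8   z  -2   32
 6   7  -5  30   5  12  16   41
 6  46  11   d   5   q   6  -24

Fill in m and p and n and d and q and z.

m = 16, p = 25, n = 1, d = 20, q = 42, z = 21

Rows 1 and 2 both sum to 112, so that's the common total.
Row 6 has 12 + 0 + 25 + 16 + 8 − 2 + 32 = 91; the blank must be 112 − 91 = 21.
Row 4 has 20 + 20 − 2 + 30 − 1 + 33 − 4 = 96; the blank must be 112 − 96 = 16.
Column 6 has 4 + 31 + 8 − 1 − 5 + 21 + 12 = 70; the blank must be 112 − 70 = 42.
Row 8 has 6 + 46 + 11 + 5 + 42 + 6 − 24 = 92; the blank must be 112 − 92 = 20.
Column 4 has 23 + 6 + 18 − 2 + 16 + 30 + 20 = 111; the blank must be 112 − 111 = 1.
Row 5 has 32 + 3 + 1 + 13 − 5 + 33 + 10 = 87; the blank must be 112 − 87 = 25.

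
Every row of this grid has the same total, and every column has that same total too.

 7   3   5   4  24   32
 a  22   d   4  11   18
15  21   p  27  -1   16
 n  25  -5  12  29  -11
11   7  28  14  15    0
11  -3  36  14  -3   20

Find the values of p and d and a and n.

p = -3, d = 14, a = 6, n = 25

Rows 1 and 5 both sum to 75, so that's the common total.
Row 4 has 25 − 5 + 12 + 29 − 11 = 50; the blank must be 75 − 50 = 25.
Column 1 has 7 + 15 + 25 + 11 + 11 = 69; the blank must be 75 − 69 = 6.
Row 2 has 6 + 22 + 4 + 11 + 18 = 61; the blank must be 75 − 61 = 14.
Row 3 has 15 + 21 + 27 − 1 + 16 = 78; the blank must be 75 − 78 = -3.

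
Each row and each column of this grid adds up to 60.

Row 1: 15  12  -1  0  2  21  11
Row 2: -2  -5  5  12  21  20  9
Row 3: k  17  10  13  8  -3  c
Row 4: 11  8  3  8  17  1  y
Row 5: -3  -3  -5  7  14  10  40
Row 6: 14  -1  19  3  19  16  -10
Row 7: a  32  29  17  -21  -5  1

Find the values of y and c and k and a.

Row 7: 32 + 29 + 17 − 21 − 5 + 1 = 53, so its missing entry is 60 − 53 = 7.
Column 1: 15 − 2 + 11 − 3 + 14 + 7 = 42, so its missing entry is 60 − 42 = 18.
Row 3: 18 + 17 + 10 + 13 + 8 − 3 = 63, so its missing entry is 60 − 63 = -3.
Row 4: 11 + 8 + 3 + 8 + 17 + 1 = 48, so its missing entry is 60 − 48 = 12.

y = 12, c = -3, k = 18, a = 7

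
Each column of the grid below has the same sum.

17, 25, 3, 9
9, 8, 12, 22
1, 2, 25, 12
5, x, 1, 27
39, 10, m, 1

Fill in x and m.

The complete columns each total 71.
Column 2 is missing 71 − 45 = 26 (since 25 + 8 + 2 + 10 = 45).
Column 3 is missing 71 − 41 = 30 (since 3 + 12 + 25 + 1 = 41).

x = 26, m = 30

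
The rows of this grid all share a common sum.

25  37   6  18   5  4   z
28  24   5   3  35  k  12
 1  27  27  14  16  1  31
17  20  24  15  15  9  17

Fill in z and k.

z = 22, k = 10

The complete rows each total 117.
Row 1 is missing 117 − 95 = 22 (since 25 + 37 + 6 + 18 + 5 + 4 = 95).
Row 2 is missing 117 − 107 = 10 (since 28 + 24 + 5 + 3 + 35 + 12 = 107).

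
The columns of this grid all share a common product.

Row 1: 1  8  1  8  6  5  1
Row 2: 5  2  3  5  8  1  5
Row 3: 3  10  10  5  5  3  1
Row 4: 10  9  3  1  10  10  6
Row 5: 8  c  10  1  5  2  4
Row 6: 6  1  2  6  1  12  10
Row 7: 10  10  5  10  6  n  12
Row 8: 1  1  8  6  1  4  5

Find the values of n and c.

n = 5, c = 5

Columns 3 and 4 each multiply to 72000, so every column has product 72000.
Column 6: 5×1×3×10×2×12×4 = 14400, so the missing entry is 72000 ÷ 14400 = 5.
Column 2: 8×2×10×9×1×10×1 = 14400, so the missing entry is 72000 ÷ 14400 = 5.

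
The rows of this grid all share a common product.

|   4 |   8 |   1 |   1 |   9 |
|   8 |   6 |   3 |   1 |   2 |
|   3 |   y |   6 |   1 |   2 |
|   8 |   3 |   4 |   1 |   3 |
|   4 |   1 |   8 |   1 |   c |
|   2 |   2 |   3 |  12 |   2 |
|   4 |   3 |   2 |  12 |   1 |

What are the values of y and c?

y = 8, c = 9

Rows 1 and 4 each multiply to 288, so every row has product 288.
Row 3: 3×6×1×2 = 36, so the missing entry is 288 ÷ 36 = 8.
Row 5: 4×1×8×1 = 32, so the missing entry is 288 ÷ 32 = 9.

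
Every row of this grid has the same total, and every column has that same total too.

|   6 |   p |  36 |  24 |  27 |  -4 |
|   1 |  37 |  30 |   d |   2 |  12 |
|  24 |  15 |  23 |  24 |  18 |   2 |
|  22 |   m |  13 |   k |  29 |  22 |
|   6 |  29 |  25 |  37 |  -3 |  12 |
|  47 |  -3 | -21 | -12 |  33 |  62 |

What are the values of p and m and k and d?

p = 17, m = 11, k = 9, d = 24

Rows 3 and 5 both sum to 106, so that's the common total.
Row 1 has 6 + 36 + 24 + 27 − 4 = 89; the blank must be 106 − 89 = 17.
Row 2 has 1 + 37 + 30 + 2 + 12 = 82; the blank must be 106 − 82 = 24.
Column 4 has 24 + 24 + 24 + 37 − 12 = 97; the blank must be 106 − 97 = 9.
Row 4 has 22 + 13 + 9 + 29 + 22 = 95; the blank must be 106 − 95 = 11.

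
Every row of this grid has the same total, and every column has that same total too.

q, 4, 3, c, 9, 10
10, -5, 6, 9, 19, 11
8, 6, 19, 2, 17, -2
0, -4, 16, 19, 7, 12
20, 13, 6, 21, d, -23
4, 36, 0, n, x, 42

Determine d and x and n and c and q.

Rows 2 and 3 both sum to 50, so that's the common total.
Row 5: 20 + 13 + 6 + 21 − 23 = 37, so its missing entry is 50 − 37 = 13.
Column 1: 10 + 8 + 0 + 20 + 4 = 42, so its missing entry is 50 − 42 = 8.
Column 5: 9 + 19 + 17 + 7 + 13 = 65, so its missing entry is 50 − 65 = -15.
Row 1: 8 + 4 + 3 + 9 + 10 = 34, so its missing entry is 50 − 34 = 16.
Row 6: 4 + 36 + 0 − 15 + 42 = 67, so its missing entry is 50 − 67 = -17.

d = 13, x = -15, n = -17, c = 16, q = 8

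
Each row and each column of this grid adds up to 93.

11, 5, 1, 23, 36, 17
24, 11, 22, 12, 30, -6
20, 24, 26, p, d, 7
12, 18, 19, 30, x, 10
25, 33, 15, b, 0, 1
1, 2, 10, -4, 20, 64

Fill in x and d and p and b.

x = 4, d = 3, p = 13, b = 19

Row 4 has 12 + 18 + 19 + 30 + 10 = 89; the blank must be 93 − 89 = 4.
Column 5 has 36 + 30 + 4 + 0 + 20 = 90; the blank must be 93 − 90 = 3.
Row 3 has 20 + 24 + 26 + 3 + 7 = 80; the blank must be 93 − 80 = 13.
Row 5 has 25 + 33 + 15 + 0 + 1 = 74; the blank must be 93 − 74 = 19.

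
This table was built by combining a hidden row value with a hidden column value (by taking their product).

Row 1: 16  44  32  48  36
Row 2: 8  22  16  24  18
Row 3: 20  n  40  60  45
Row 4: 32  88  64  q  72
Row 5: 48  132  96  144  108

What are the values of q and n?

Each row is a constant multiple of every other row — this is a multiplication table with the headers hidden.
Row 4 is 64/32 = 2/1 times row 1, so its entry in column 4 is 48 × 2/1 = 96.
Row 3 is 40/32 = 5/4 times row 1, so its entry in column 2 is 44 × 5/4 = 55.

q = 96, n = 55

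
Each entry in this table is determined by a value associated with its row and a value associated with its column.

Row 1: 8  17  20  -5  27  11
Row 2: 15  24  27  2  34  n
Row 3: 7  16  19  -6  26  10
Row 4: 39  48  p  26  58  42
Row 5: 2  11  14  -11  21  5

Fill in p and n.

p = 51, n = 18

The difference between any two rows is the same in every column — this is an addition table with the headers hidden.
Row 4 minus row 1 is 26 − (-5) = 31, so its entry in column 3 is 20 + 31 = 51.
Row 2 minus row 1 is 2 − (-5) = 7, so its entry in column 6 is 11 + 7 = 18.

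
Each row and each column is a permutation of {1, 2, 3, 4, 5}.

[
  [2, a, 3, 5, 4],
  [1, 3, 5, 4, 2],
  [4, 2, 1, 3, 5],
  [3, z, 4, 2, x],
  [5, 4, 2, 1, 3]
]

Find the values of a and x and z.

At (row 1, col 2): row 1 already has {2, 3, 4, 5}, so the value is 1.
For row 4, column 2: column 2 already has {1, 2, 3, 4}; that leaves 5.
For row 4, column 5: row 4 already has {2, 3, 4, 5}; that leaves 1.

a = 1, x = 1, z = 5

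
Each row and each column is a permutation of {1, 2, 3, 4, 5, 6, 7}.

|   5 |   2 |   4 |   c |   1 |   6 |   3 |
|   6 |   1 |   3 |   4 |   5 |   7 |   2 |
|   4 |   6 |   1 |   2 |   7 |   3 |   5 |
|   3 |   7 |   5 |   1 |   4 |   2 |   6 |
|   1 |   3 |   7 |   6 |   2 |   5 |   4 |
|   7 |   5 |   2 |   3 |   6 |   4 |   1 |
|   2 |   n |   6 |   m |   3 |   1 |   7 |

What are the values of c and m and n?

c = 7, m = 5, n = 4

For row 7, column 2: column 2 already has {1, 2, 3, 5, 6, 7}; that leaves 4.
Cell (1,4): row 1 already has {1, 2, 3, 4, 5, 6} → 7.
Cell (7,4): row 7 already has {1, 2, 3, 4, 6, 7} → 5.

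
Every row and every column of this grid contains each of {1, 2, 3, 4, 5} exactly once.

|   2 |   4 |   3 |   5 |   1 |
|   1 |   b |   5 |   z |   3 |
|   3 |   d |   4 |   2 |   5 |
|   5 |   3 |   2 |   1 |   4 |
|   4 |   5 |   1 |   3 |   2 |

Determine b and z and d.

For row 2, column 4: column 4 already has {1, 2, 3, 5}; that leaves 4.
At (row 2, col 2): row 2 already has {1, 3, 4, 5}, so the value is 2.
Cell (3,2): row 3 already has {2, 3, 4, 5} → 1.

b = 2, z = 4, d = 1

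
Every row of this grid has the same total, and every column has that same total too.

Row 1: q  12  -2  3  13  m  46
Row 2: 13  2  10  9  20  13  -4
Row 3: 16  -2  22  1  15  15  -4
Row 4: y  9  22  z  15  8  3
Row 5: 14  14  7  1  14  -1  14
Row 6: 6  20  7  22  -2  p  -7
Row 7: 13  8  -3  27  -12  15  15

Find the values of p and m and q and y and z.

p = 17, m = -4, q = -5, y = 6, z = 0

Rows 2 and 3 both sum to 63, so that's the common total.
The known cells in row 6 total 46, leaving 63 − 46 = 17 for the blank.
The known cells in column 4 total 63, leaving 63 − 63 = 0 for the blank.
The known cells in row 4 total 57, leaving 63 − 57 = 6 for the blank.
The known cells in column 1 total 68, leaving 63 − 68 = -5 for the blank.
The known cells in row 1 total 67, leaving 63 − 67 = -4 for the blank.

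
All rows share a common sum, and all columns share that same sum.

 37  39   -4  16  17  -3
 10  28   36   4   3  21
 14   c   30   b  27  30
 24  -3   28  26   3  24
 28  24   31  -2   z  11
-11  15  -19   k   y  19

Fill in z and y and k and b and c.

z = 10, y = 42, k = 56, b = 2, c = -1

Rows 1 and 2 both sum to 102, so that's the common total.
Row 5: 28 + 24 + 31 − 2 + 11 = 92, so its missing entry is 102 − 92 = 10.
Column 2: 39 + 28 − 3 + 24 + 15 = 103, so its missing entry is 102 − 103 = -1.
Column 5: 17 + 3 + 27 + 3 + 10 = 60, so its missing entry is 102 − 60 = 42.
Row 3: 14 − 1 + 30 + 27 + 30 = 100, so its missing entry is 102 − 100 = 2.
Row 6: -11 + 15 − 19 + 42 + 19 = 46, so its missing entry is 102 − 46 = 56.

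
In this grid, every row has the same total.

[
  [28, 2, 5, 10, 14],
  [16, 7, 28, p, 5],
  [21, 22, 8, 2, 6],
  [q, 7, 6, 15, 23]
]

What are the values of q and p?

q = 8, p = 3

Rows 1 and 3 both add up to 59, so every row sums to 59.
Row 4: 7 + 6 + 15 + 23 = 51, so the missing entry is 59 − 51 = 8.
Row 2: 16 + 7 + 28 + 5 = 56, so the missing entry is 59 − 56 = 3.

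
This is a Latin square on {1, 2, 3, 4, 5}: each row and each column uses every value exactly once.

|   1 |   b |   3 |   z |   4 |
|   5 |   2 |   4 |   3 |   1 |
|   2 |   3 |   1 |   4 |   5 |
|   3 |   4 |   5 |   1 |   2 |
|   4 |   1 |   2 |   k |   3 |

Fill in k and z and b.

k = 5, z = 2, b = 5

For row 1, column 2: column 2 already has {1, 2, 3, 4}; that leaves 5.
Cell (1,4): row 1 already has {1, 3, 4, 5} → 2.
For row 5, column 4: row 5 already has {1, 2, 3, 4}; that leaves 5.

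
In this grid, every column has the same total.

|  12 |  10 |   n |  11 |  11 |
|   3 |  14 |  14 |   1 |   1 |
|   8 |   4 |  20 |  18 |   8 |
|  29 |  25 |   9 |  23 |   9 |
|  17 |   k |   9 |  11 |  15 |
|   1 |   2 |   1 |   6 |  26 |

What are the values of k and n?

k = 15, n = 17

The complete columns each total 70.
Column 2 is missing 70 − 55 = 15 (since 10 + 14 + 4 + 25 + 2 = 55).
Column 3 is missing 70 − 53 = 17 (since 14 + 20 + 9 + 9 + 1 = 53).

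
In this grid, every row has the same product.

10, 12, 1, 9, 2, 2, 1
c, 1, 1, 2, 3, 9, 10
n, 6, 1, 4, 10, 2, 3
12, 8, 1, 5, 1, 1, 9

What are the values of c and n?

Rows 1 and 4 each multiply to 4320, so every row has product 4320.
Row 2: 1×1×2×3×9×10 = 540, so the missing entry is 4320 ÷ 540 = 8.
Row 3: 6×1×4×10×2×3 = 1440, so the missing entry is 4320 ÷ 1440 = 3.

c = 8, n = 3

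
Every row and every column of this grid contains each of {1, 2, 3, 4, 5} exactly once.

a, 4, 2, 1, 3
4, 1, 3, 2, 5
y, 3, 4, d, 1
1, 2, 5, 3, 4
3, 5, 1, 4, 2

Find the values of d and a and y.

At (row 3, col 4): column 4 already has {1, 2, 3, 4}, so the value is 5.
For row 3, column 1: row 3 already has {1, 3, 4, 5}; that leaves 2.
At (row 1, col 1): row 1 already has {1, 2, 3, 4}, so the value is 5.

d = 5, a = 5, y = 2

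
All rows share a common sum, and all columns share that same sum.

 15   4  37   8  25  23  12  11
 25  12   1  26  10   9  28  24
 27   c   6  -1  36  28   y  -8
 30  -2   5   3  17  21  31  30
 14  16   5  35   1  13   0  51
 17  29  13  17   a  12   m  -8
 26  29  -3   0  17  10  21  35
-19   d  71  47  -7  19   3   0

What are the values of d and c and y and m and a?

Rows 1 and 2 both sum to 135, so that's the common total.
The known cells in row 8 total 114, leaving 135 − 114 = 21 for the blank.
The known cells in column 2 total 109, leaving 135 − 109 = 26 for the blank.
The known cells in column 5 total 99, leaving 135 − 99 = 36 for the blank.
The known cells in row 3 total 114, leaving 135 − 114 = 21 for the blank.
The known cells in row 6 total 116, leaving 135 − 116 = 19 for the blank.

d = 21, c = 26, y = 21, m = 19, a = 36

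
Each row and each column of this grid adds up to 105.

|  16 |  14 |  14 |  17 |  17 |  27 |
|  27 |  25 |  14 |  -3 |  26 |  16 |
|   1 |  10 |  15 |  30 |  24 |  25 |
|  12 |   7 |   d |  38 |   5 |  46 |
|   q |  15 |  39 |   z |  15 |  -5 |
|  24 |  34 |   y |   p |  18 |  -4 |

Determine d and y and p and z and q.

Column 1: 16 + 27 + 1 + 12 + 24 = 80, so its missing entry is 105 − 80 = 25.
Row 5: 25 + 15 + 39 + 15 − 5 = 89, so its missing entry is 105 − 89 = 16.
Column 4: 17 − 3 + 30 + 38 + 16 = 98, so its missing entry is 105 − 98 = 7.
Row 4: 12 + 7 + 38 + 5 + 46 = 108, so its missing entry is 105 − 108 = -3.
Row 6: 24 + 34 + 7 + 18 − 4 = 79, so its missing entry is 105 − 79 = 26.

d = -3, y = 26, p = 7, z = 16, q = 25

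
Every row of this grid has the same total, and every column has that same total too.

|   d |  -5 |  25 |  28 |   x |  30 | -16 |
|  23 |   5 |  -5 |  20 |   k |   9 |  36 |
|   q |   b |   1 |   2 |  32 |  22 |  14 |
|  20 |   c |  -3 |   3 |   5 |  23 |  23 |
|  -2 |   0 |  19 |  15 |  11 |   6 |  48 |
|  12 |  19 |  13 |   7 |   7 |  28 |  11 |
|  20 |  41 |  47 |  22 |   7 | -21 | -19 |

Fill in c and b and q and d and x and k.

Rows 5 and 6 both sum to 97, so that's the common total.
Row 4: 20 − 3 + 3 + 5 + 23 + 23 = 71, so its missing entry is 97 − 71 = 26.
Column 2: -5 + 5 + 26 + 0 + 19 + 41 = 86, so its missing entry is 97 − 86 = 11.
Row 3: 11 + 1 + 2 + 32 + 22 + 14 = 82, so its missing entry is 97 − 82 = 15.
Column 1: 23 + 15 + 20 − 2 + 12 + 20 = 88, so its missing entry is 97 − 88 = 9.
Row 1: 9 − 5 + 25 + 28 + 30 − 16 = 71, so its missing entry is 97 − 71 = 26.
Row 2: 23 + 5 − 5 + 20 + 9 + 36 = 88, so its missing entry is 97 − 88 = 9.

c = 26, b = 11, q = 15, d = 9, x = 26, k = 9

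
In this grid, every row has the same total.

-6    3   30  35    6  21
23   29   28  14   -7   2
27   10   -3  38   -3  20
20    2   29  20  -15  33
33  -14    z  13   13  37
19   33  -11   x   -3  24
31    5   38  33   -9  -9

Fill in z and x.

z = 7, x = 27

The complete rows each total 89.
Row 5 is missing 89 − 82 = 7 (since 33 − 14 + 13 + 13 + 37 = 82).
Row 6 is missing 89 − 62 = 27 (since 19 + 33 − 11 − 3 + 24 = 62).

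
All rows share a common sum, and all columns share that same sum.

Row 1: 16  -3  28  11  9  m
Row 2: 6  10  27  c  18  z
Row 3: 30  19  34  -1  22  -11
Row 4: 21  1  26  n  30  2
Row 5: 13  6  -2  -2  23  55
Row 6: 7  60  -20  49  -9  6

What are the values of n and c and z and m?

n = 13, c = 23, z = 9, m = 32

Rows 3 and 5 both sum to 93, so that's the common total.
Row 4 has 21 + 1 + 26 + 30 + 2 = 80; the blank must be 93 − 80 = 13.
Column 4 has 11 − 1 + 13 − 2 + 49 = 70; the blank must be 93 − 70 = 23.
Row 1 has 16 − 3 + 28 + 11 + 9 = 61; the blank must be 93 − 61 = 32.
Row 2 has 6 + 10 + 27 + 23 + 18 = 84; the blank must be 93 − 84 = 9.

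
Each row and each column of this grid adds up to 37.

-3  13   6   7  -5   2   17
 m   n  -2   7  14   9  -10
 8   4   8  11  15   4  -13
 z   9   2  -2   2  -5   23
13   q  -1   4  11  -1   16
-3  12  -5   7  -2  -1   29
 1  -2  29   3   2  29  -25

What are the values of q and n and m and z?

Row 5: 13 − 1 + 4 + 11 − 1 + 16 = 42, so its missing entry is 37 − 42 = -5.
Column 2: 13 + 4 + 9 − 5 + 12 − 2 = 31, so its missing entry is 37 − 31 = 6.
Row 2: 6 − 2 + 7 + 14 + 9 − 10 = 24, so its missing entry is 37 − 24 = 13.
Row 4: 9 + 2 − 2 + 2 − 5 + 23 = 29, so its missing entry is 37 − 29 = 8.

q = -5, n = 6, m = 13, z = 8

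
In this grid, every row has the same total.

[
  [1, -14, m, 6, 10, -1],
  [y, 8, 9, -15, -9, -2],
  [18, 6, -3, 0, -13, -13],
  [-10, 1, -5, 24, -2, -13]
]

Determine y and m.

y = 4, m = -7

Rows 3 and 4 both add up to -5, so every row sums to -5.
Row 2: 8 + 9 − 15 − 9 − 2 = -9, so the missing entry is -5 − (-9) = 4.
Row 1: 1 − 14 + 6 + 10 − 1 = 2, so the missing entry is -5 − 2 = -7.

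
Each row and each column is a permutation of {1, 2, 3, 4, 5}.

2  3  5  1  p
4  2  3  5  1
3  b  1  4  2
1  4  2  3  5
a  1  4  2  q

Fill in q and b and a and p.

q = 3, b = 5, a = 5, p = 4

For row 5, column 1: column 1 already has {1, 2, 3, 4}; that leaves 5.
Cell (5,5): row 5 already has {1, 2, 4, 5} → 3.
At (row 1, col 5): row 1 already has {1, 2, 3, 5}, so the value is 4.
For row 3, column 2: row 3 already has {1, 2, 3, 4}; that leaves 5.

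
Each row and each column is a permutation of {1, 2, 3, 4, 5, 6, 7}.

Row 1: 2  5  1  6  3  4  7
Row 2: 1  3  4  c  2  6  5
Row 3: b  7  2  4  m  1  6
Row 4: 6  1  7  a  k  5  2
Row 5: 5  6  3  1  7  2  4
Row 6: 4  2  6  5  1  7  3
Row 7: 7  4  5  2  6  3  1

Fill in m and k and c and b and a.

m = 5, k = 4, c = 7, b = 3, a = 3

For row 3, column 1: column 1 already has {1, 2, 4, 5, 6, 7}; that leaves 3.
For row 3, column 5: row 3 already has {1, 2, 3, 4, 6, 7}; that leaves 5.
Cell (4,5): column 5 already has {1, 2, 3, 5, 6, 7} → 4.
At (row 4, col 4): row 4 already has {1, 2, 4, 5, 6, 7}, so the value is 3.
At (row 2, col 4): row 2 already has {1, 2, 3, 4, 5, 6}, so the value is 7.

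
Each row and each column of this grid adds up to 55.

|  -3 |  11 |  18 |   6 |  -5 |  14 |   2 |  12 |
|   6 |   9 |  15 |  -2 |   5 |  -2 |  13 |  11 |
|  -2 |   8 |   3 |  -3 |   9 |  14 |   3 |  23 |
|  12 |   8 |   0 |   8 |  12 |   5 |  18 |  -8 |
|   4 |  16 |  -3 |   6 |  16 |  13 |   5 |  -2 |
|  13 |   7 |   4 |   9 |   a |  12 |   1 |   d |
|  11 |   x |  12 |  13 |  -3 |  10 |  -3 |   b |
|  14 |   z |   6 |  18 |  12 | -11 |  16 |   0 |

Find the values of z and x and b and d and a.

Row 8: 14 + 6 + 18 + 12 − 11 + 16 + 0 = 55, so its missing entry is 55 − 55 = 0.
Column 2: 11 + 9 + 8 + 8 + 16 + 7 + 0 = 59, so its missing entry is 55 − 59 = -4.
Column 5: -5 + 5 + 9 + 12 + 16 − 3 + 12 = 46, so its missing entry is 55 − 46 = 9.
Row 6: 13 + 7 + 4 + 9 + 9 + 12 + 1 = 55, so its missing entry is 55 − 55 = 0.
Row 7: 11 − 4 + 12 + 13 − 3 + 10 − 3 = 36, so its missing entry is 55 − 36 = 19.

z = 0, x = -4, b = 19, d = 0, a = 9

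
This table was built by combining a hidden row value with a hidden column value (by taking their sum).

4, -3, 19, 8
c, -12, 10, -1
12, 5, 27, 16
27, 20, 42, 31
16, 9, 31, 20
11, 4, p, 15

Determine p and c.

The difference between any two rows is the same in every column — this is an addition table with the headers hidden.
Row 6 minus row 1 is 15 − 8 = 7, so its entry in column 3 is 19 + 7 = 26.
Row 2 minus row 1 is -1 − 8 = -9, so its entry in column 1 is 4 + (-9) = -5.

p = 26, c = -5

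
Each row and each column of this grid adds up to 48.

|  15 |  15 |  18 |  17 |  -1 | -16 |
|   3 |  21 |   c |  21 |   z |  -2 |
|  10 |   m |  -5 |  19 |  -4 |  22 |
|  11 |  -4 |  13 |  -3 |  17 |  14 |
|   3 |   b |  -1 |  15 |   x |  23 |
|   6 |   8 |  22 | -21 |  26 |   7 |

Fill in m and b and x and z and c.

The known cells in column 3 total 47, leaving 48 − 47 = 1 for the blank.
The known cells in row 3 total 42, leaving 48 − 42 = 6 for the blank.
The known cells in row 2 total 44, leaving 48 − 44 = 4 for the blank.
The known cells in column 5 total 42, leaving 48 − 42 = 6 for the blank.
The known cells in row 5 total 46, leaving 48 − 46 = 2 for the blank.

m = 6, b = 2, x = 6, z = 4, c = 1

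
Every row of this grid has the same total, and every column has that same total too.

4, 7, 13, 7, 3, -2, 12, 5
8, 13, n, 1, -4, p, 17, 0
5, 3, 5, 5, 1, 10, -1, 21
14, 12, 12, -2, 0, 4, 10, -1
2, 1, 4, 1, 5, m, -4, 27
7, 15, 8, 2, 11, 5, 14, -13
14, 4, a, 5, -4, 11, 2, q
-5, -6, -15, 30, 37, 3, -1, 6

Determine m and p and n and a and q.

Rows 1 and 3 both sum to 49, so that's the common total.
Column 8 has 5 + 0 + 21 − 1 + 27 − 13 + 6 = 45; the blank must be 49 − 45 = 4.
Row 7 has 14 + 4 + 5 − 4 + 11 + 2 + 4 = 36; the blank must be 49 − 36 = 13.
Column 3 has 13 + 5 + 12 + 4 + 8 + 13 − 15 = 40; the blank must be 49 − 40 = 9.
Row 2 has 8 + 13 + 9 + 1 − 4 + 17 + 0 = 44; the blank must be 49 − 44 = 5.
Row 5 has 2 + 1 + 4 + 1 + 5 − 4 + 27 = 36; the blank must be 49 − 36 = 13.

m = 13, p = 5, n = 9, a = 13, q = 4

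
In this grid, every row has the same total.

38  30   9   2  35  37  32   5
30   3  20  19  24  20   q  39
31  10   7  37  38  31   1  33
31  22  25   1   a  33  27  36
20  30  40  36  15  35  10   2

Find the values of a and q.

The complete rows each total 188.
Row 4 is missing 188 − 175 = 13 (since 31 + 22 + 25 + 1 + 33 + 27 + 36 = 175).
Row 2 is missing 188 − 155 = 33 (since 30 + 3 + 20 + 19 + 24 + 20 + 39 = 155).

a = 13, q = 33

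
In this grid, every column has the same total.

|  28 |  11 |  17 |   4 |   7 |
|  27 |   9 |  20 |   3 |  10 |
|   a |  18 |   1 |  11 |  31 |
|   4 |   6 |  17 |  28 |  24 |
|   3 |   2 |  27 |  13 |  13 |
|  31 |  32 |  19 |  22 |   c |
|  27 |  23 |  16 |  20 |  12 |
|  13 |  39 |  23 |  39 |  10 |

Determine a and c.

Columns 2 and 3 both add up to 140, so every column sums to 140.
Column 1: 28 + 27 + 4 + 3 + 31 + 27 + 13 = 133, so the missing entry is 140 − 133 = 7.
Column 5: 7 + 10 + 31 + 24 + 13 + 12 + 10 = 107, so the missing entry is 140 − 107 = 33.

a = 7, c = 33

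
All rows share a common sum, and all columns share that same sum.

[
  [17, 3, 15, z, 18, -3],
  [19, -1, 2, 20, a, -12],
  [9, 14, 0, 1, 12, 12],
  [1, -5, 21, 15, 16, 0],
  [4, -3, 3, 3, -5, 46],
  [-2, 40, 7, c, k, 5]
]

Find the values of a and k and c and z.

a = 20, k = -13, c = 11, z = -2

Rows 3 and 4 both sum to 48, so that's the common total.
Row 1: 17 + 3 + 15 + 18 − 3 = 50, so its missing entry is 48 − 50 = -2.
Column 4: -2 + 20 + 1 + 15 + 3 = 37, so its missing entry is 48 − 37 = 11.
Row 6: -2 + 40 + 7 + 11 + 5 = 61, so its missing entry is 48 − 61 = -13.
Row 2: 19 − 1 + 2 + 20 − 12 = 28, so its missing entry is 48 − 28 = 20.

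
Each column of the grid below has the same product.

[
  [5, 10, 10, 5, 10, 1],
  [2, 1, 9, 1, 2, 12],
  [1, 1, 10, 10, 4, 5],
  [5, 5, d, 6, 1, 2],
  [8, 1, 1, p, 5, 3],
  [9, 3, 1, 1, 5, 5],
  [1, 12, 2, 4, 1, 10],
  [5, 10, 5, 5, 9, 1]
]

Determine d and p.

d = 2, p = 3

Columns 1 and 2 each multiply to 18000, so every column has product 18000.
Column 3: 10×9×10×1×1×2×5 = 9000, so the missing entry is 18000 ÷ 9000 = 2.
Column 4: 5×1×10×6×1×4×5 = 6000, so the missing entry is 18000 ÷ 6000 = 3.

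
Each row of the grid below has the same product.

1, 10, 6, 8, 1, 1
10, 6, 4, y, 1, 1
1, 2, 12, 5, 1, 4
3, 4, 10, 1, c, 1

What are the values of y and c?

Rows 1 and 3 each multiply to 480, so every row has product 480.
Row 2: 10×6×4×1×1 = 240, so the missing entry is 480 ÷ 240 = 2.
Row 4: 3×4×10×1×1 = 120, so the missing entry is 480 ÷ 120 = 4.

y = 2, c = 4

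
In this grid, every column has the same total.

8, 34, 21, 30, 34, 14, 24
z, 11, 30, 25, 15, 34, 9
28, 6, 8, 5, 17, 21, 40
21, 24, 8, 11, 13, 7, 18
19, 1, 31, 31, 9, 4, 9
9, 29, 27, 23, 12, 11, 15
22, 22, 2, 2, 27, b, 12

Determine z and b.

z = 20, b = 36

Column 4 sums to 127 and so does column 5; that's the common total.
In column 1 the known cells total 107, leaving 127 − 107 = 20.
In column 6 the known cells total 91, leaving 127 − 91 = 36.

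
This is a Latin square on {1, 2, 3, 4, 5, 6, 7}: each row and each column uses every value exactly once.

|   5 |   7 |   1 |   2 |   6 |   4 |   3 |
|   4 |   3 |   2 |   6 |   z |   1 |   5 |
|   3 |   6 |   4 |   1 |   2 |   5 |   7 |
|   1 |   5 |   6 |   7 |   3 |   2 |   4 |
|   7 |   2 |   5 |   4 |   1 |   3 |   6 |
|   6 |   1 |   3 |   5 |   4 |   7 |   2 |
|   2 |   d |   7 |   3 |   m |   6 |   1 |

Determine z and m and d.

Cell (7,2): column 2 already has {1, 2, 3, 5, 6, 7} → 4.
For row 7, column 5: row 7 already has {1, 2, 3, 4, 6, 7}; that leaves 5.
For row 2, column 5: row 2 already has {1, 2, 3, 4, 5, 6}; that leaves 7.

z = 7, m = 5, d = 4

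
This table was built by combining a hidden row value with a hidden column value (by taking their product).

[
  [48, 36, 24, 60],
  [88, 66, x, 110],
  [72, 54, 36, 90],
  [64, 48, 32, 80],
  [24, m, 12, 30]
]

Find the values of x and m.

Each row is a constant multiple of every other row — this is a multiplication table with the headers hidden.
Row 2 is 110/60 = 11/6 times row 1, so its entry in column 3 is 24 × 11/6 = 44.
Row 5 is 30/60 = 1/2 times row 1, so its entry in column 2 is 36 × 1/2 = 18.

x = 44, m = 18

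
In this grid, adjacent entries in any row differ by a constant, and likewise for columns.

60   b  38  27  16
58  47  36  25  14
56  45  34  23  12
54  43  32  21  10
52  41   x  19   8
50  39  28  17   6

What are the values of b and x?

Along each row the entries change by -11 per step; down each column they change by -2.
Row 1: from 60 at column 1, stepping by -11 to column 2 gives 49.
Row 5: from 52 at column 1, stepping by -11 to column 3 gives 30.

b = 49, x = 30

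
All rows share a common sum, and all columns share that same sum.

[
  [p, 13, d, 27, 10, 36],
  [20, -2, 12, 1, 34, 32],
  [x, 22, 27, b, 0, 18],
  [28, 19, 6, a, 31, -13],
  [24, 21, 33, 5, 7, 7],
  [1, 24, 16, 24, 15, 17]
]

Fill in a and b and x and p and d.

a = 26, b = 14, x = 16, p = 8, d = 3

Rows 2 and 5 both sum to 97, so that's the common total.
The known cells in column 3 total 94, leaving 97 − 94 = 3 for the blank.
The known cells in row 1 total 89, leaving 97 − 89 = 8 for the blank.
The known cells in column 1 total 81, leaving 97 − 81 = 16 for the blank.
The known cells in row 3 total 83, leaving 97 − 83 = 14 for the blank.
The known cells in row 4 total 71, leaving 97 − 71 = 26 for the blank.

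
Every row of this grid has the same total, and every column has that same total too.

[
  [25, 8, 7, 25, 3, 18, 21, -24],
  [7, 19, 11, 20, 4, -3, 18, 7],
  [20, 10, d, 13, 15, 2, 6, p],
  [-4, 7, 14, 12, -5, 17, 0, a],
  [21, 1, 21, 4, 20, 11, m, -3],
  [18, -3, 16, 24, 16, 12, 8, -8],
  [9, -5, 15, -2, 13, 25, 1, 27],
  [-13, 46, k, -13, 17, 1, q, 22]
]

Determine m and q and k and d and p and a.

Rows 1 and 2 both sum to 83, so that's the common total.
The known cells in row 4 total 41, leaving 83 − 41 = 42 for the blank.
The known cells in column 8 total 63, leaving 83 − 63 = 20 for the blank.
The known cells in row 5 total 75, leaving 83 − 75 = 8 for the blank.
The known cells in column 7 total 62, leaving 83 − 62 = 21 for the blank.
The known cells in row 8 total 81, leaving 83 − 81 = 2 for the blank.
The known cells in row 3 total 86, leaving 83 − 86 = -3 for the blank.

m = 8, q = 21, k = 2, d = -3, p = 20, a = 42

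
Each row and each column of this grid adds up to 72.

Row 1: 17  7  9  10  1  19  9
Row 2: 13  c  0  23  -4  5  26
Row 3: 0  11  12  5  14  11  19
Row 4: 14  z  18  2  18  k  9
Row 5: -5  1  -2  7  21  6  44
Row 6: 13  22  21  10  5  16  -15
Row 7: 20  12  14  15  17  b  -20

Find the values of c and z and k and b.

Row 2 has 13 + 0 + 23 − 4 + 5 + 26 = 63; the blank must be 72 − 63 = 9.
Column 2 has 7 + 9 + 11 + 1 + 22 + 12 = 62; the blank must be 72 − 62 = 10.
Row 7 has 20 + 12 + 14 + 15 + 17 − 20 = 58; the blank must be 72 − 58 = 14.
Row 4 has 14 + 10 + 18 + 2 + 18 + 9 = 71; the blank must be 72 − 71 = 1.

c = 9, z = 10, k = 1, b = 14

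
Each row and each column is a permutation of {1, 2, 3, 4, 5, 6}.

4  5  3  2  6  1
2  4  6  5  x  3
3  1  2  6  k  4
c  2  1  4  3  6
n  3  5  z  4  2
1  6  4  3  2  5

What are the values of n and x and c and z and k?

At (row 3, col 5): row 3 already has {1, 2, 3, 4, 6}, so the value is 5.
Cell (5,4): column 4 already has {2, 3, 4, 5, 6} → 1.
Cell (5,1): row 5 already has {1, 2, 3, 4, 5} → 6.
Cell (2,5): row 2 already has {2, 3, 4, 5, 6} → 1.
At (row 4, col 1): row 4 already has {1, 2, 3, 4, 6}, so the value is 5.

n = 6, x = 1, c = 5, z = 1, k = 5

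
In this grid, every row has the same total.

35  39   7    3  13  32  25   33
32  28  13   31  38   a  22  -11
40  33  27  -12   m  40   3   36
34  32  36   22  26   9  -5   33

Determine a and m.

Rows 1 and 4 both add up to 187, so every row sums to 187.
Row 2: 32 + 28 + 13 + 31 + 38 + 22 − 11 = 153, so the missing entry is 187 − 153 = 34.
Row 3: 40 + 33 + 27 − 12 + 40 + 3 + 36 = 167, so the missing entry is 187 − 167 = 20.

a = 34, m = 20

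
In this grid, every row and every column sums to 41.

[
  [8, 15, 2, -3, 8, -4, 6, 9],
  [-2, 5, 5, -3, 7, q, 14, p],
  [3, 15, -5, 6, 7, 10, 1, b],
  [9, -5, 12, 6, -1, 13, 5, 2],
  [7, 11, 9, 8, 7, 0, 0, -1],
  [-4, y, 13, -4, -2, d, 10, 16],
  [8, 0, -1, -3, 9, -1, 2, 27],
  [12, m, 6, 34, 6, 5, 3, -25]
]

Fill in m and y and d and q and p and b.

Row 8 has 12 + 6 + 34 + 6 + 5 + 3 − 25 = 41; the blank must be 41 − 41 = 0.
Row 3 has 3 + 15 − 5 + 6 + 7 + 10 + 1 = 37; the blank must be 41 − 37 = 4.
Column 2 has 15 + 5 + 15 − 5 + 11 + 0 + 0 = 41; the blank must be 41 − 41 = 0.
Row 6 has -4 + 0 + 13 − 4 − 2 + 10 + 16 = 29; the blank must be 41 − 29 = 12.
Column 6 has -4 + 10 + 13 + 0 + 12 − 1 + 5 = 35; the blank must be 41 − 35 = 6.
Row 2 has -2 + 5 + 5 − 3 + 7 + 6 + 14 = 32; the blank must be 41 − 32 = 9.

m = 0, y = 0, d = 12, q = 6, p = 9, b = 4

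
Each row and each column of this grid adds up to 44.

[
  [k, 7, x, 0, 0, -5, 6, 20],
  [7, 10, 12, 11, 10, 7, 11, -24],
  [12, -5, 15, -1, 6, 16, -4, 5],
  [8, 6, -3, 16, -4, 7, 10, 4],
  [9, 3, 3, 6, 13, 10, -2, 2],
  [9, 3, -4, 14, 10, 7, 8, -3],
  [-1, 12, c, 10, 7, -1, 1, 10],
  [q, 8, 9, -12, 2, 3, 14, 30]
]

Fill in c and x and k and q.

Row 7 has -1 + 12 + 10 + 7 − 1 + 1 + 10 = 38; the blank must be 44 − 38 = 6.
Row 8 has 8 + 9 − 12 + 2 + 3 + 14 + 30 = 54; the blank must be 44 − 54 = -10.
Column 1 has 7 + 12 + 8 + 9 + 9 − 1 − 10 = 34; the blank must be 44 − 34 = 10.
Row 1 has 10 + 7 + 0 + 0 − 5 + 6 + 20 = 38; the blank must be 44 − 38 = 6.

c = 6, x = 6, k = 10, q = -10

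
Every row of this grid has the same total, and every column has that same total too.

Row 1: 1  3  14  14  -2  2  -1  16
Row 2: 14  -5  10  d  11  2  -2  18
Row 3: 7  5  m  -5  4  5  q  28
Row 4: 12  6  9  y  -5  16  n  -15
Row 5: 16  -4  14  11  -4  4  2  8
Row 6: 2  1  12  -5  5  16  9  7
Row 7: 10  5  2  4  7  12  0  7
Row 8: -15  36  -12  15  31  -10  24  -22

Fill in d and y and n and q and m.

Rows 1 and 5 both sum to 47, so that's the common total.
The known cells in column 3 total 49, leaving 47 − 49 = -2 for the blank.
The known cells in row 3 total 42, leaving 47 − 42 = 5 for the blank.
The known cells in column 7 total 37, leaving 47 − 37 = 10 for the blank.
The known cells in row 4 total 33, leaving 47 − 33 = 14 for the blank.
The known cells in row 2 total 48, leaving 47 − 48 = -1 for the blank.

d = -1, y = 14, n = 10, q = 5, m = -2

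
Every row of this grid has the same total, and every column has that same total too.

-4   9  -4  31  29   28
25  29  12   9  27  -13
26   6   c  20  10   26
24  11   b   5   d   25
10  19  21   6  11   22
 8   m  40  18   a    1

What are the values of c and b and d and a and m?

Rows 1 and 2 both sum to 89, so that's the common total.
Column 2: 9 + 29 + 6 + 11 + 19 = 74, so its missing entry is 89 − 74 = 15.
Row 6: 8 + 15 + 40 + 18 + 1 = 82, so its missing entry is 89 − 82 = 7.
Column 5: 29 + 27 + 10 + 11 + 7 = 84, so its missing entry is 89 − 84 = 5.
Row 3: 26 + 6 + 20 + 10 + 26 = 88, so its missing entry is 89 − 88 = 1.
Row 4: 24 + 11 + 5 + 5 + 25 = 70, so its missing entry is 89 − 70 = 19.

c = 1, b = 19, d = 5, a = 7, m = 15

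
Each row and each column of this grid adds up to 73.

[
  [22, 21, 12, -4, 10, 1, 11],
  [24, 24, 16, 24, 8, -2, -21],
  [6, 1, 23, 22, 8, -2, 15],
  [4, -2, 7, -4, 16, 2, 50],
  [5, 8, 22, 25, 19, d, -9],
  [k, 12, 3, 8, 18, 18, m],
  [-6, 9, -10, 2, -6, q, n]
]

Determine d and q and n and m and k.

d = 3, q = 53, n = 31, m = -4, k = 18

Row 5 has 5 + 8 + 22 + 25 + 19 − 9 = 70; the blank must be 73 − 70 = 3.
Column 6 has 1 − 2 − 2 + 2 + 3 + 18 = 20; the blank must be 73 − 20 = 53.
Column 1 has 22 + 24 + 6 + 4 + 5 − 6 = 55; the blank must be 73 − 55 = 18.
Row 6 has 18 + 12 + 3 + 8 + 18 + 18 = 77; the blank must be 73 − 77 = -4.
Row 7 has -6 + 9 − 10 + 2 − 6 + 53 = 42; the blank must be 73 − 42 = 31.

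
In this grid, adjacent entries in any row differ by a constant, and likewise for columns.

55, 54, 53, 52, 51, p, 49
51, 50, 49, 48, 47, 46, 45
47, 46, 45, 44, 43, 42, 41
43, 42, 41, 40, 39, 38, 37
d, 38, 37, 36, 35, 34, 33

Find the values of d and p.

d = 39, p = 50

Along each row the entries change by -1 per step; down each column they change by -4.
Row 5: from 38 at column 2, stepping by -1 to column 1 gives 39.
Row 1: from 55 at column 1, stepping by -1 to column 6 gives 50.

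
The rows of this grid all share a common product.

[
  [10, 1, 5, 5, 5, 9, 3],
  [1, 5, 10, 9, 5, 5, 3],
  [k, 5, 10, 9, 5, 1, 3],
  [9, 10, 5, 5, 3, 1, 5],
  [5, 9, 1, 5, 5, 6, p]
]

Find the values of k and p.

k = 5, p = 5

Rows 2 and 4 each multiply to 33750, so every row has product 33750.
Row 3: 5×10×9×5×1×3 = 6750, so the missing entry is 33750 ÷ 6750 = 5.
Row 5: 5×9×1×5×5×6 = 6750, so the missing entry is 33750 ÷ 6750 = 5.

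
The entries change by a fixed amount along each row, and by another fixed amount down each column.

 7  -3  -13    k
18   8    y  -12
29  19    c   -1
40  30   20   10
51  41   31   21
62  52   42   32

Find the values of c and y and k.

Along each row the entries change by -10 per step; down each column they change by 11.
Row 3: from 29 at column 1, stepping by -10 to column 3 gives 9.
Row 2: from 18 at column 1, stepping by -10 to column 3 gives -2.
Row 1: from 7 at column 1, stepping by -10 to column 4 gives -23.

c = 9, y = -2, k = -23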